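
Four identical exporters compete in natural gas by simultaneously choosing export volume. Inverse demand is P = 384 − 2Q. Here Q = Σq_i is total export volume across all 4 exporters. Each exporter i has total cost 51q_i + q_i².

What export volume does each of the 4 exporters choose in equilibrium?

27.75

A representative exporter's profit is π_i = q_i(384 − 2Q) − 51q_i − q_i², with Q = q_i + Σ_{j≠i} q_j.
First-order condition: 333 − 6q_i − 2Σ_{j≠i} q_j = 0.
In a symmetric equilibrium every exporter chooses the same q, so Σ_{j≠i} q_j = 3q. The condition becomes 333 − 12q = 0, giving q = 333/12 = 27.75.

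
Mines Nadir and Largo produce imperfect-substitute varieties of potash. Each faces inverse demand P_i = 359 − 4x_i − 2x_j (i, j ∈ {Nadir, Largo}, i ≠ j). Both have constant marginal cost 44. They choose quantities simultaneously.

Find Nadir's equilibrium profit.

3969

Mine Nadir's profit: π = x_{Nadir}(359 − 4x_{Nadir} − 2x_{Largo}) − 44x_{Nadir}.
∂π/∂x_{Nadir} = 315 − 8x_{Nadir} − 2x_{Largo} = 0 ⇒ x_{Nadir} = 39.375 − 0.25x_{Largo}.
The game is symmetric, so in equilibrium x_{Largo} = x_{Nadir}: the reaction function gives 1.25x_{Nadir} = 39.375, hence x_{Nadir} = 31.5.
P_{Nadir} = 359 − 4·31.5 − 2·31.5 = 170.
Profit = (170 − 44)·31.5 = 3969.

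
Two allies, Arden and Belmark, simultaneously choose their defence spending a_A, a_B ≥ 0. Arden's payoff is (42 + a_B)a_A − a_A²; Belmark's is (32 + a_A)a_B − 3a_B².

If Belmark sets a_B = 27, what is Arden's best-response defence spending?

Expanding Arden's payoff: 42a_A + a_Ba_A − a_A².
∂π/∂a_A = 42 + a_B − 2a_A = 0, so a_A = 21 + 0.5a_B.
At a_B = 27: a_A = 21 + 0.5·27 = 34.5.

34.5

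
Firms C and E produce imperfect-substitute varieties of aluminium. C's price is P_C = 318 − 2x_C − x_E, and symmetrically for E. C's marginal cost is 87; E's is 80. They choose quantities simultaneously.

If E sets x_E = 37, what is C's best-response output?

48.5

Firm C's profit: π = x_C(318 − 2x_C − x_E) − 87x_C.
∂π/∂x_C = 231 − 4x_C − x_E = 0 ⇒ x_C = 57.75 − 0.25x_E.
At x_E = 37: x_C = 57.75 − 0.25·37 = 48.5.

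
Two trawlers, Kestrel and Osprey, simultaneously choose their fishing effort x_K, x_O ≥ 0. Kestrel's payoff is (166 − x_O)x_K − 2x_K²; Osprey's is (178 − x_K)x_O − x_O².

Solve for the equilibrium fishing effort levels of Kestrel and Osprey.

Expanding Kestrel's payoff: 166x_K − x_Ox_K − 2x_K².
∂π/∂x_K = 166 − x_O − 4x_K = 0, so x_K = 41.5 − 0.25x_O.
Likewise for Osprey: x_O = 89 − 0.5x_K.
Substituting the second reaction function into the first: x_K = 41.5 − 0.25(89 − 0.5x_K), which gives 0.875x_K = 19.25 ⇒ x_K = 22.
Then x_O = 89 − 0.5·22 = 78.

22, 78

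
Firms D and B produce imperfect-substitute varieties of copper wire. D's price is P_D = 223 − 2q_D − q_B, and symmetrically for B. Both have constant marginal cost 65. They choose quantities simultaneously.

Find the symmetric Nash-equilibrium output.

Firm D's profit: π = q_D(223 − 2q_D − q_B) − 65q_D.
∂π/∂q_D = 158 − 4q_D − q_B = 0 ⇒ q_D = 39.5 − 0.25q_B.
The game is symmetric, so in equilibrium q_B = q_D: the reaction function gives 1.25q_D = 39.5, hence q_D = 31.6.

31.6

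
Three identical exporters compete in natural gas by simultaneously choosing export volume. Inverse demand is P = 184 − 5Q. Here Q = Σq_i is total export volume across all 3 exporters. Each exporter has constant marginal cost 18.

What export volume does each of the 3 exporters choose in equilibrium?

A representative exporter's profit is π_i = q_i(184 − 5Q) − 18q_i, with Q = q_i + Σ_{j≠i} q_j.
First-order condition: 166 − 10q_i − 5Σ_{j≠i} q_j = 0.
Imposing symmetry (q_j = q for all j) turns Σ_{j≠i} q_j into 2q, so 166 = 20q and q = 8.3.

8.3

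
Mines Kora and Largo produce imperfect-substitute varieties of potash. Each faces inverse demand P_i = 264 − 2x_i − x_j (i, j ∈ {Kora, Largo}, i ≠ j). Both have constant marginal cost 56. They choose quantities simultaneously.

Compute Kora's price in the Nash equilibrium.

139.2

Mine Kora's profit: π = x_{Kora}(264 − 2x_{Kora} − x_{Largo}) − 56x_{Kora}.
∂π/∂x_{Kora} = 208 − 4x_{Kora} − x_{Largo} = 0 ⇒ x_{Kora} = 52 − 0.25x_{Largo}.
By symmetry x_{Largo} = x_{Kora}; substituting into the reaction function, 1.25x_{Kora} = 52 and x_{Kora} = 41.6.
P_{Kora} = 264 − 2·41.6 − 41.6 = 139.2.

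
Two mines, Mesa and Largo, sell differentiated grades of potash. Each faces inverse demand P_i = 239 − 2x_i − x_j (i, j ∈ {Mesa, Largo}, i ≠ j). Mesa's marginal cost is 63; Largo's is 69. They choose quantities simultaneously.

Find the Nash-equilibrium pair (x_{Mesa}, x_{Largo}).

Mine Mesa's profit: π = x_{Mesa}(239 − 2x_{Mesa} − x_{Largo}) − 63x_{Mesa}.
∂π/∂x_{Mesa} = 176 − 4x_{Mesa} − x_{Largo} = 0 ⇒ x_{Mesa} = 44 − 0.25x_{Largo}.
Similarly x_{Largo} = 42.5 − 0.25x_{Mesa}.
Substituting the second reaction function into the first: x_{Mesa} = 44 − 0.25(42.5 − 0.25x_{Mesa}), which gives 0.9375x_{Mesa} = 33.375 ⇒ x_{Mesa} = 35.6.
Then x_{Largo} = 42.5 − 0.25·35.6 = 33.6.

35.6, 33.6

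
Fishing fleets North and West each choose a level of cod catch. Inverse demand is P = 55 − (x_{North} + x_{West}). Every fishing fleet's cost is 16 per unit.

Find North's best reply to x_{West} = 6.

Fishing fleet North's profit: π = x_{North}(55 − (x_{North} + x_{West})) − 16x_{North}.
∂π/∂x_{North} = 39 − 2x_{North} − x_{West} = 0, so x_{North} = 19.5 − 0.5x_{West}.
At x_{West} = 6: x_{North} = 19.5 − 0.5·6 = 16.5.

16.5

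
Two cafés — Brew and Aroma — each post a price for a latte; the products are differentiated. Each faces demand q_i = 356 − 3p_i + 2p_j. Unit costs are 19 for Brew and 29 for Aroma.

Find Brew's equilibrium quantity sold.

258.375

Brew's profit: π = (p_{Brew} − 19)(356 − 3p_{Brew} + 2p_{Aroma}).
∂π/∂p_{Brew} = 413 − 6p_{Brew} + 2p_{Aroma} = 0 ⇒ p_{Brew} = 413/6 + (1/3)p_{Aroma}.
Similarly p_{Aroma} = 443/6 + (1/3)p_{Brew}.
Substituting the second reaction function into the first: p_{Brew} = 413/6 + (1/3)(443/6 + (1/3)p_{Brew}), which gives (8/9)p_{Brew} = 841/9 ⇒ p_{Brew} = 105.125.
Then p_{Aroma} = 443/6 + (1/3)·105.125 = 108.875.
q_{Brew} = 356 − 3·105.125 + 2·108.875 = 258.375.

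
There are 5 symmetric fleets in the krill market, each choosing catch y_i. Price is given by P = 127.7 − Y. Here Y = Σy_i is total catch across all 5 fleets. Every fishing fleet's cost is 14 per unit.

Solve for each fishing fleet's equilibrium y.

A representative fishing fleet's profit is π_i = y_i(127.7 − Y) − 14y_i, with Y = y_i + Σ_{j≠i} y_j.
First-order condition: 113.7 − 2y_i − Σ_{j≠i} y_j = 0.
In a symmetric equilibrium every fishing fleet chooses the same y, so Σ_{j≠i} y_j = 4y. The condition becomes 113.7 − 6y = 0, giving y = 113.7/6 = 18.95.

18.95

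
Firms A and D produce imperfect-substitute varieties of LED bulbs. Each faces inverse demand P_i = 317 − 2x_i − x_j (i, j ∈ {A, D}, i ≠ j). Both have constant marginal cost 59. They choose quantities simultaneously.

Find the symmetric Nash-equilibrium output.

51.6

Firm A's profit: π = x_A(317 − 2x_A − x_D) − 59x_A.
∂π/∂x_A = 258 − 4x_A − x_D = 0 ⇒ x_A = 64.5 − 0.25x_D.
Setting x_A = x_D in the reaction function: x_A = 64.5 − 0.25x_A, so x_A = 64.5 / 1.25 = 51.6.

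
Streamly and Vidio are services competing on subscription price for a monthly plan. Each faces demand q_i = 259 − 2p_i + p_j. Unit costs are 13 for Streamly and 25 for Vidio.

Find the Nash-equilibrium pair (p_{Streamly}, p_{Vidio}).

Streamly's profit: π = (p_{Streamly} − 13)(259 − 2p_{Streamly} + p_{Vidio}).
∂π/∂p_{Streamly} = 285 − 4p_{Streamly} + p_{Vidio} = 0 ⇒ p_{Streamly} = 71.25 + 0.25p_{Vidio}.
Similarly p_{Vidio} = 77.25 + 0.25p_{Streamly}.
Solving the two reaction functions simultaneously: (1 − (0.25)(0.25))p_{Streamly} = 71.25 + 0.25·77.25, so 0.9375p_{Streamly} = 90.5625 and p_{Streamly} = 96.6.
Then p_{Vidio} = 77.25 + 0.25·96.6 = 101.4.

96.6, 101.4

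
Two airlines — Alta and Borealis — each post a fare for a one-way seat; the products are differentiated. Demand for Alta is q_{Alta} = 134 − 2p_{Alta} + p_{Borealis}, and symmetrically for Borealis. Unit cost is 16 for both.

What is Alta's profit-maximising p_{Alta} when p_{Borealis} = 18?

Alta's profit: π = (p_{Alta} − 16)(134 − 2p_{Alta} + p_{Borealis}).
∂π/∂p_{Alta} = 166 − 4p_{Alta} + p_{Borealis} = 0 ⇒ p_{Alta} = 41.5 + 0.25p_{Borealis}.
At p_{Borealis} = 18: p_{Alta} = 41.5 + 0.25·18 = 46.

46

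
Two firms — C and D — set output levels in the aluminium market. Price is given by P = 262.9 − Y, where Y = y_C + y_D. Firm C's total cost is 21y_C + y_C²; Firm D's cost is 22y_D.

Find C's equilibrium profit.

2408.18

Firm C's profit: π = y_C(262.9 − (y_C + y_D)) − 21y_C − y_C².
∂π/∂y_C = 241.9 − 4y_C − y_D = 0, so y_C = 60.475 − 0.25y_D.
For D: ∂π/∂y_D = 240.9 − 2y_D − y_C = 0 ⇒ y_D = 120.45 − 0.5y_C.
Substituting the second reaction function into the first: y_C = 60.475 − 0.25(120.45 − 0.5y_C), which gives 0.875y_C = 30.3625 ⇒ y_C = 34.7.
Then y_D = 120.45 − 0.5·34.7 = 103.1.
Price P = 262.9 − 137.8 = 125.1.
C's profit: (125.1 − 21)·34.7 − (34.7)² = 2408.18.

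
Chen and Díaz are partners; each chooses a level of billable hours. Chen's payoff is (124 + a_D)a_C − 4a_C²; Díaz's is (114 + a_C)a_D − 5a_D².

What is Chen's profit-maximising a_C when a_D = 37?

Expanding Chen's payoff: 124a_C + a_Da_C − 4a_C².
∂π/∂a_C = 124 + a_D − 8a_C = 0, so a_C = 15.5 + 0.125a_D.
At a_D = 37: a_C = 15.5 + 0.125·37 = 20.125.

20.125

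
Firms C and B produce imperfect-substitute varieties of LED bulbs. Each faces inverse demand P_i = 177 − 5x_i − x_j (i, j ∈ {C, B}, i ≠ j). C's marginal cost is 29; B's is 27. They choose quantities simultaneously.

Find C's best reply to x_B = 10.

13.8

Firm C's profit: π = x_C(177 − 5x_C − x_B) − 29x_C.
∂π/∂x_C = 148 − 10x_C − x_B = 0 ⇒ x_C = 14.8 − 0.1x_B.
At x_B = 10: x_C = 14.8 − 0.1·10 = 13.8.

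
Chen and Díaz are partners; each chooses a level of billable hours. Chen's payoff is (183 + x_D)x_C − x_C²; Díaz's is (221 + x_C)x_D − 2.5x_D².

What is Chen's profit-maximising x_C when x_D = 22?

102.5

Expanding Chen's payoff: 183x_C + x_Dx_C − x_C².
∂π/∂x_C = 183 + x_D − 2x_C = 0, so x_C = 91.5 + 0.5x_D.
At x_D = 22: x_C = 91.5 + 0.5·22 = 102.5.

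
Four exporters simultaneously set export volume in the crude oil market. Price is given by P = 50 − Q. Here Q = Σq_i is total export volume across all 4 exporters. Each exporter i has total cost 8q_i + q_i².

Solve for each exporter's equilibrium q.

6

A representative exporter's profit is π_i = q_i(50 − Q) − 8q_i − q_i², with Q = q_i + Σ_{j≠i} q_j.
First-order condition: 42 − 4q_i − Σ_{j≠i} q_j = 0.
With identical exporters, set every q_j = q: then 42 − 4q − 3q = 0, i.e. q = 42/7 = 6.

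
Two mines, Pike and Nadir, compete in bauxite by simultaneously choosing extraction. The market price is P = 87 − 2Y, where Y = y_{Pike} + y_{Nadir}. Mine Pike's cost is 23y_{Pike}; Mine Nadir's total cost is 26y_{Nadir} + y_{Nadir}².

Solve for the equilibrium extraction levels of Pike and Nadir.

13.1, 5.8

Mine Pike's profit: π = y_{Pike}(87 − 2(y_{Pike} + y_{Nadir})) − 23y_{Pike}.
∂π/∂y_{Pike} = 64 − 4y_{Pike} − 2y_{Nadir} = 0, so y_{Pike} = 16 − 0.5y_{Nadir}.
For Nadir: ∂π/∂y_{Nadir} = 61 − 6y_{Nadir} − 2y_{Pike} = 0 ⇒ y_{Nadir} = 61/6 − (1/3)y_{Pike}.
Substituting the second reaction function into the first: y_{Pike} = 16 − 0.5(61/6 − (1/3)y_{Pike}), which gives (5/6)y_{Pike} = 131/12 ⇒ y_{Pike} = 13.1.
Then y_{Nadir} = 61/6 − (1/3)·13.1 = 5.8.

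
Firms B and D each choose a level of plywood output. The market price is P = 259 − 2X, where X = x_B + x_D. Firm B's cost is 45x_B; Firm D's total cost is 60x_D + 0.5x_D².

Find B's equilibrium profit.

3528

Firm B's profit: π = x_B(259 − 2(x_B + x_D)) − 45x_B.
∂π/∂x_B = 214 − 4x_B − 2x_D = 0, so x_B = 53.5 − 0.5x_D.
For D: ∂π/∂x_D = 199 − 5x_D − 2x_B = 0 ⇒ x_D = 39.8 − 0.4x_B.
Solving the two reaction functions simultaneously: (1 − (−0.5)(−0.4))x_B = 53.5 − 0.5·39.8, so 0.8x_B = 33.6 and x_B = 42.
Then x_D = 39.8 − 0.4·42 = 23.
Price P = 259 − 2·65 = 129.
B's profit: (129 − 45)·42 = 3528.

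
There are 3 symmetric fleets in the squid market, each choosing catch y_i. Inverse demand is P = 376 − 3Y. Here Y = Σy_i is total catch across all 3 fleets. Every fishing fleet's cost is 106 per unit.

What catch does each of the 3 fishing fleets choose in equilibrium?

A representative fishing fleet's profit is π_i = y_i(376 − 3Y) − 106y_i, with Y = y_i + Σ_{j≠i} y_j.
First-order condition: 270 − 6y_i − 3Σ_{j≠i} y_j = 0.
In a symmetric equilibrium every fishing fleet chooses the same y, so Σ_{j≠i} y_j = 2y. The condition becomes 270 − 12y = 0, giving y = 270/12 = 22.5.

22.5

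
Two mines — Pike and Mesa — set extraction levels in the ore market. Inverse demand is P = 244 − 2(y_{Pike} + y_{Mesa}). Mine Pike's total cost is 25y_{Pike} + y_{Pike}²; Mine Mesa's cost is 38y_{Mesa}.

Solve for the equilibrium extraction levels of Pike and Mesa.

Mine Pike's profit: π = y_{Pike}(244 − 2(y_{Pike} + y_{Mesa})) − 25y_{Pike} − y_{Pike}².
∂π/∂y_{Pike} = 219 − 6y_{Pike} − 2y_{Mesa} = 0, so y_{Pike} = 36.5 − (1/3)y_{Mesa}.
For Mesa: ∂π/∂y_{Mesa} = 206 − 4y_{Mesa} − 2y_{Pike} = 0 ⇒ y_{Mesa} = 51.5 − 0.5y_{Pike}.
Substituting the second reaction function into the first: y_{Pike} = 36.5 − (1/3)(51.5 − 0.5y_{Pike}), which gives (5/6)y_{Pike} = 58/3 ⇒ y_{Pike} = 23.2.
Then y_{Mesa} = 51.5 − 0.5·23.2 = 39.9.

23.2, 39.9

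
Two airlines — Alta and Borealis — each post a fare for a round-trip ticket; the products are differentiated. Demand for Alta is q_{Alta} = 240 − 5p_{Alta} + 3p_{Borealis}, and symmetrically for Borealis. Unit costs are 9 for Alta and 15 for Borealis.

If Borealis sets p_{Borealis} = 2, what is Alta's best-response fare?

Alta's profit: π = (p_{Alta} − 9)(240 − 5p_{Alta} + 3p_{Borealis}).
∂π/∂p_{Alta} = 285 − 10p_{Alta} + 3p_{Borealis} = 0 ⇒ p_{Alta} = 28.5 + 0.3p_{Borealis}.
At p_{Borealis} = 2: p_{Alta} = 28.5 + 0.3·2 = 29.1.

29.1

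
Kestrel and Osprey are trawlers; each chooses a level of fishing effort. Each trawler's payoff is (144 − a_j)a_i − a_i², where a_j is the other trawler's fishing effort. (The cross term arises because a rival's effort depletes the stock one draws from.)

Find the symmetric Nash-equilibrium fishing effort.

48

Kestrel's payoff is (144 − a_O)a_K − a_K².
∂π/∂a_K = 144 − a_O − 2a_K = 0, so a_K = 72 − 0.5a_O.
Setting a_K = a_O in the reaction function: a_K = 72 − 0.5a_K, so a_K = 72 / 1.5 = 48.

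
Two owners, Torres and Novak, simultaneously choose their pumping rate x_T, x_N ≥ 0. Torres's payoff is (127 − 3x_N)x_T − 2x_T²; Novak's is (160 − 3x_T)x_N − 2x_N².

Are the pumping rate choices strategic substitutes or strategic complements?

Expanding Torres's payoff: 127x_T − 3x_Nx_T − 2x_T².
∂π/∂x_T = 127 − 3x_N − 4x_T = 0, so x_T = 31.75 − 0.75x_N.
The best-response slope dx_T/dx_N = −0.75 < 0: the reaction function is downward-sloping, so the choices are strategic substitutes.

strategic substitutes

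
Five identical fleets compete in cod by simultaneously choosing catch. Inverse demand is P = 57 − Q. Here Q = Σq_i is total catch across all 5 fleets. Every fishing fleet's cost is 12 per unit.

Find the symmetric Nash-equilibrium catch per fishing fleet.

7.5

A representative fishing fleet's profit is π_i = q_i(57 − Q) − 12q_i, with Q = q_i + Σ_{j≠i} q_j.
First-order condition: 45 − 2q_i − Σ_{j≠i} q_j = 0.
Imposing symmetry (q_j = q for all j) turns Σ_{j≠i} q_j into 4q, so 45 = 6q and q = 7.5.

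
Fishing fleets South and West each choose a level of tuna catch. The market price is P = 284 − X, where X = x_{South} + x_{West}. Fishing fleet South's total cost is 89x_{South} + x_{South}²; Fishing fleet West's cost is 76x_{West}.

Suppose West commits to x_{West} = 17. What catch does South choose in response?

44.5

Fishing fleet South's profit: π = x_{South}(284 − (x_{South} + x_{West})) − 89x_{South} − x_{South}².
∂π/∂x_{South} = 195 − 4x_{South} − x_{West} = 0, so x_{South} = 48.75 − 0.25x_{West}.
At x_{West} = 17: x_{South} = 48.75 − 0.25·17 = 44.5.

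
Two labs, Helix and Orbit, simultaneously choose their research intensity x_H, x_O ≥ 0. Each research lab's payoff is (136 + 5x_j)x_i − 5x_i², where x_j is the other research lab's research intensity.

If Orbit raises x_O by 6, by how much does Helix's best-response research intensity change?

3

Helix's payoff is (136 + 5x_O)x_H − 5x_H².
∂π/∂x_H = 136 + 5x_O − 10x_H = 0, so x_H = 13.6 + 0.5x_O.
The reaction-function slope is 0.5, so a 6-unit rise in x_O moves x_H by 0.5 × 6 = 3. Helix's best response rises — the actions are strategic complements.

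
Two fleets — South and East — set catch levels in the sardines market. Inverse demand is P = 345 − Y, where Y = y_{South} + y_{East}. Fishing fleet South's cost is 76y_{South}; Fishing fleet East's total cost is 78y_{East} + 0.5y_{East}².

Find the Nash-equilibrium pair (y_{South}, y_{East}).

108, 53

Fishing fleet South's profit: π = y_{South}(345 − (y_{South} + y_{East})) − 76y_{South}.
∂π/∂y_{South} = 269 − 2y_{South} − y_{East} = 0, so y_{South} = 134.5 − 0.5y_{East}.
For East: ∂π/∂y_{East} = 267 − 3y_{East} − y_{South} = 0 ⇒ y_{East} = 89 − (1/3)y_{South}.
Plugging y_{East} into South's best response: y_{South} = 134.5 − 0.5(89 − (1/3)y_{South}) ⇒ (5/6)y_{South} = 90, so y_{South} = 108.
Then y_{East} = 89 − (1/3)·108 = 53.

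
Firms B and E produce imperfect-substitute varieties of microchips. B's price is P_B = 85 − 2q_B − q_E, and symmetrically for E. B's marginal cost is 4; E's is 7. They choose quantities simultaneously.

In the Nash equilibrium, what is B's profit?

Firm B's profit: π = q_B(85 − 2q_B − q_E) − 4q_B.
∂π/∂q_B = 81 − 4q_B − q_E = 0 ⇒ q_B = 20.25 − 0.25q_E.
Similarly q_E = 19.5 − 0.25q_B.
Solving the two reaction functions simultaneously: (1 − (−0.25)(−0.25))q_B = 20.25 − 0.25·19.5, so 0.9375q_B = 15.375 and q_B = 16.4.
Then q_E = 19.5 − 0.25·16.4 = 15.4.
P_B = 85 − 2·16.4 − 15.4 = 36.8.
Profit = (36.8 − 4)·16.4 = 537.92.

537.92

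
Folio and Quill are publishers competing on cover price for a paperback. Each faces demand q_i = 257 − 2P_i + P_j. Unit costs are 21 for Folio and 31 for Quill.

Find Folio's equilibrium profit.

Folio's profit: π = (P_{Folio} − 21)(257 − 2P_{Folio} + P_{Quill}).
∂π/∂P_{Folio} = 299 − 4P_{Folio} + P_{Quill} = 0 ⇒ P_{Folio} = 74.75 + 0.25P_{Quill}.
Similarly P_{Quill} = 79.75 + 0.25P_{Folio}.
Solving the two reaction functions simultaneously: (1 − (0.25)(0.25))P_{Folio} = 74.75 + 0.25·79.75, so 0.9375P_{Folio} = 94.6875 and P_{Folio} = 101.
Then P_{Quill} = 79.75 + 0.25·101 = 105.
q_{Folio} = 257 − 2·101 + 105 = 160.
Profit = (101 − 21)·160 = 12800.

12800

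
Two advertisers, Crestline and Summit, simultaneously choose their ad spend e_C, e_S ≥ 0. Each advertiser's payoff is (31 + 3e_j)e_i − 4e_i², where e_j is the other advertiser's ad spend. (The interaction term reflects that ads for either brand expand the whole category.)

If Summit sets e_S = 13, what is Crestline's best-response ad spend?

Crestline's payoff is (31 + 3e_S)e_C − 4e_C².
∂π/∂e_C = 31 + 3e_S − 8e_C = 0, so e_C = 3.875 + 0.375e_S.
At e_S = 13: e_C = 3.875 + 0.375·13 = 8.75.

8.75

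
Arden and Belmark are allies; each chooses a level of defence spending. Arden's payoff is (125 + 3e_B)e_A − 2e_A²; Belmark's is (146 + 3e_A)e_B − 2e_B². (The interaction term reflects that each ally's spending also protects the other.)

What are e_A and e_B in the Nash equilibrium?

Expanding Arden's payoff: 125e_A + 3e_Be_A − 2e_A².
∂π/∂e_A = 125 + 3e_B − 4e_A = 0, so e_A = 31.25 + 0.75e_B.
Likewise for Belmark: e_B = 36.5 + 0.75e_A.
Solving the two reaction functions simultaneously: (1 − (0.75)(0.75))e_A = 31.25 + 0.75·36.5, so 0.4375e_A = 58.625 and e_A = 134.
Then e_B = 36.5 + 0.75·134 = 137.

134, 137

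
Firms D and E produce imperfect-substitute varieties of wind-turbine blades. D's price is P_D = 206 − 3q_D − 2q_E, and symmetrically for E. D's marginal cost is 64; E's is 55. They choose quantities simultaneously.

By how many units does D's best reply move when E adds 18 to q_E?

-6

Firm D's profit: π = q_D(206 − 3q_D − 2q_E) − 64q_D.
∂π/∂q_D = 142 − 6q_D − 2q_E = 0 ⇒ q_D = 71/3 − (1/3)q_E.
The reaction-function slope is −1/3, so an 18-unit rise in q_E moves q_D by −1/3 × 18 = −6. D's best response falls — the actions are strategic substitutes.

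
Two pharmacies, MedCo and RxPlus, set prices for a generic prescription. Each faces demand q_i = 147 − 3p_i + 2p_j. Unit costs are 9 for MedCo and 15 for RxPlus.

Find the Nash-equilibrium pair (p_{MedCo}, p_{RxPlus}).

44.625, 46.875

MedCo's profit: π = (p_{MedCo} − 9)(147 − 3p_{MedCo} + 2p_{RxPlus}).
∂π/∂p_{MedCo} = 174 − 6p_{MedCo} + 2p_{RxPlus} = 0 ⇒ p_{MedCo} = 29 + (1/3)p_{RxPlus}.
Similarly p_{RxPlus} = 32 + (1/3)p_{MedCo}.
Substituting the second reaction function into the first: p_{MedCo} = 29 + (1/3)(32 + (1/3)p_{MedCo}), which gives (8/9)p_{MedCo} = 119/3 ⇒ p_{MedCo} = 44.625.
Then p_{RxPlus} = 32 + (1/3)·44.625 = 46.875.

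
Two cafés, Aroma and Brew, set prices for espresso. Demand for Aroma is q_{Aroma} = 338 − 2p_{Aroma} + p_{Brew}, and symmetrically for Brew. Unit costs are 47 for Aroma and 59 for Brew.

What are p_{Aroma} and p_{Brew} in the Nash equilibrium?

Aroma's profit: π = (p_{Aroma} − 47)(338 − 2p_{Aroma} + p_{Brew}).
∂π/∂p_{Aroma} = 432 − 4p_{Aroma} + p_{Brew} = 0 ⇒ p_{Aroma} = 108 + 0.25p_{Brew}.
Similarly p_{Brew} = 114 + 0.25p_{Aroma}.
Substituting the second reaction function into the first: p_{Aroma} = 108 + 0.25(114 + 0.25p_{Aroma}), which gives 0.9375p_{Aroma} = 136.5 ⇒ p_{Aroma} = 145.6.
Then p_{Brew} = 114 + 0.25·145.6 = 150.4.

145.6, 150.4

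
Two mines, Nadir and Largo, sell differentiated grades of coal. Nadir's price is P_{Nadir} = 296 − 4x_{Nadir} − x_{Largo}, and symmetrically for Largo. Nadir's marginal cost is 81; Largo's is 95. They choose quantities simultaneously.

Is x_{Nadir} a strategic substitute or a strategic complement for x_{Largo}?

Mine Nadir's profit: π = x_{Nadir}(296 − 4x_{Nadir} − x_{Largo}) − 81x_{Nadir}.
∂π/∂x_{Nadir} = 215 − 8x_{Nadir} − x_{Largo} = 0 ⇒ x_{Nadir} = 26.875 − 0.125x_{Largo}.
The best-response slope dx_{Nadir}/dx_{Largo} = −0.125 < 0: the reaction function is downward-sloping, so the choices are strategic substitutes.

strategic substitutes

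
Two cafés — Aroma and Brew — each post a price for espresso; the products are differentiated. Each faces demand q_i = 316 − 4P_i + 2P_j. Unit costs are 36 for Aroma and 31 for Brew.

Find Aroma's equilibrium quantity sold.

160

Aroma's profit: π = (P_{Aroma} − 36)(316 − 4P_{Aroma} + 2P_{Brew}).
∂π/∂P_{Aroma} = 460 − 8P_{Aroma} + 2P_{Brew} = 0 ⇒ P_{Aroma} = 57.5 + 0.25P_{Brew}.
Similarly P_{Brew} = 55 + 0.25P_{Aroma}.
Plugging P_{Brew} into Aroma's best response: P_{Aroma} = 57.5 + 0.25(55 + 0.25P_{Aroma}) ⇒ 0.9375P_{Aroma} = 71.25, so P_{Aroma} = 76.
Then P_{Brew} = 55 + 0.25·76 = 74.
q_{Aroma} = 316 − 4·76 + 2·74 = 160.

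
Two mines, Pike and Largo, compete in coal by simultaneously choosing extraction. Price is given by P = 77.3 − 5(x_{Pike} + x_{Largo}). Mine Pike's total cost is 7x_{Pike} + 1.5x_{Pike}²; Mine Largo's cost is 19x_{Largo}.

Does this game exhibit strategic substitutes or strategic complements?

Mine Pike's profit: π = x_{Pike}(77.3 − 5(x_{Pike} + x_{Largo})) − 7x_{Pike} − 1.5x_{Pike}².
∂π/∂x_{Pike} = 70.3 − 13x_{Pike} − 5x_{Largo} = 0, so x_{Pike} = 703/130 − (5/13)x_{Largo}.
The best-response slope dx_{Pike}/dx_{Largo} = −5/13 < 0: the reaction function is downward-sloping, so the choices are strategic substitutes.

strategic substitutes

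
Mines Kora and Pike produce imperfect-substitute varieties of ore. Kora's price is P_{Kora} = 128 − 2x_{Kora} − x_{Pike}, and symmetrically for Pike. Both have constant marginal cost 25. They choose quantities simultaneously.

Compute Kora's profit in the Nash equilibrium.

Mine Kora's profit: π = x_{Kora}(128 − 2x_{Kora} − x_{Pike}) − 25x_{Kora}.
∂π/∂x_{Kora} = 103 − 4x_{Kora} − x_{Pike} = 0 ⇒ x_{Kora} = 25.75 − 0.25x_{Pike}.
Setting x_{Kora} = x_{Pike} in the reaction function: x_{Kora} = 25.75 − 0.25x_{Kora}, so x_{Kora} = 25.75 / 1.25 = 20.6.
P_{Kora} = 128 − 2·20.6 − 20.6 = 66.2.
Profit = (66.2 − 25)·20.6 = 848.72.

848.72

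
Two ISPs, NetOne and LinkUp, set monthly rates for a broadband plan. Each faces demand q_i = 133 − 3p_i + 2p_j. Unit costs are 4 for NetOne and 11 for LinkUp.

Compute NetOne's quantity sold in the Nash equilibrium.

NetOne's profit: π = (p_{NetOne} − 4)(133 − 3p_{NetOne} + 2p_{LinkUp}).
∂π/∂p_{NetOne} = 145 − 6p_{NetOne} + 2p_{LinkUp} = 0 ⇒ p_{NetOne} = 145/6 + (1/3)p_{LinkUp}.
Similarly p_{LinkUp} = 83/3 + (1/3)p_{NetOne}.
Substituting the second reaction function into the first: p_{NetOne} = 145/6 + (1/3)(83/3 + (1/3)p_{NetOne}), which gives (8/9)p_{NetOne} = 601/18 ⇒ p_{NetOne} = 37.5625.
Then p_{LinkUp} = 83/3 + (1/3)·37.5625 = 40.1875.
q_{NetOne} = 133 − 3·37.5625 + 2·40.1875 = 100.6875.

100.6875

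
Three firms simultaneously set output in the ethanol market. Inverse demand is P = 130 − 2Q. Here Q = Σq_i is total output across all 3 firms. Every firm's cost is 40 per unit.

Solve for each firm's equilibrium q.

11.25

A representative firm's profit is π_i = q_i(130 − 2Q) − 40q_i, with Q = q_i + Σ_{j≠i} q_j.
First-order condition: 90 − 4q_i − 2Σ_{j≠i} q_j = 0.
Imposing symmetry (q_j = q for all j) turns Σ_{j≠i} q_j into 2q, so 90 = 8q and q = 11.25.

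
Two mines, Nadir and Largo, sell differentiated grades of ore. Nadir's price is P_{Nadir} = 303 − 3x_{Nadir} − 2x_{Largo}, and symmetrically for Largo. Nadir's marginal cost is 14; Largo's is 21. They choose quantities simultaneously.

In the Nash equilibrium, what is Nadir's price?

123.6875

Mine Nadir's profit: π = x_{Nadir}(303 − 3x_{Nadir} − 2x_{Largo}) − 14x_{Nadir}.
∂π/∂x_{Nadir} = 289 − 6x_{Nadir} − 2x_{Largo} = 0 ⇒ x_{Nadir} = 289/6 − (1/3)x_{Largo}.
Similarly x_{Largo} = 47 − (1/3)x_{Nadir}.
Substituting the second reaction function into the first: x_{Nadir} = 289/6 − (1/3)(47 − (1/3)x_{Nadir}), which gives (8/9)x_{Nadir} = 32.5 ⇒ x_{Nadir} = 36.5625.
Then x_{Largo} = 47 − (1/3)·36.5625 = 34.8125.
P_{Nadir} = 303 − 3·36.5625 − 2·34.8125 = 123.6875.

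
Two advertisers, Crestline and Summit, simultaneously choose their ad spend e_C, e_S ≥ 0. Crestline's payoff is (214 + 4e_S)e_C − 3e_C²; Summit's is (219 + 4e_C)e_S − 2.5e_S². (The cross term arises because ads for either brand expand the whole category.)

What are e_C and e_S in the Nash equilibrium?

139, 155

Expanding Crestline's payoff: 214e_C + 4e_Se_C − 3e_C².
∂π/∂e_C = 214 + 4e_S − 6e_C = 0, so e_C = 107/3 + (2/3)e_S.
Likewise for Summit: e_S = 43.8 + 0.8e_C.
Plugging e_S into Crestline's best response: e_C = 107/3 + (2/3)(43.8 + 0.8e_C) ⇒ (7/15)e_C = 973/15, so e_C = 139.
Then e_S = 43.8 + 0.8·139 = 155.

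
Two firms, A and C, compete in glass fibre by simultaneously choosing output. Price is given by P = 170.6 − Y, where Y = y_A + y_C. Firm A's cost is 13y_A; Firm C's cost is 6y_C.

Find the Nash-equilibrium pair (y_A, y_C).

Firm A's profit: π = y_A(170.6 − (y_A + y_C)) − 13y_A.
∂π/∂y_A = 157.6 − 2y_A − y_C = 0, so y_A = 78.8 − 0.5y_C.
By the same steps for C: y_C = 82.3 − 0.5y_A.
Solving the two reaction functions simultaneously: (1 − (−0.5)(−0.5))y_A = 78.8 − 0.5·82.3, so 0.75y_A = 37.65 and y_A = 50.2.
Then y_C = 82.3 − 0.5·50.2 = 57.2.

50.2, 57.2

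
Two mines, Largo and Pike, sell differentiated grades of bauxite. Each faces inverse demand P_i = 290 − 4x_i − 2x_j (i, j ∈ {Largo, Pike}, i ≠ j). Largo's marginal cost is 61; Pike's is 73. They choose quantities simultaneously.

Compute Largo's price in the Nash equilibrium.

Mine Largo's profit: π = x_{Largo}(290 − 4x_{Largo} − 2x_{Pike}) − 61x_{Largo}.
∂π/∂x_{Largo} = 229 − 8x_{Largo} − 2x_{Pike} = 0 ⇒ x_{Largo} = 28.625 − 0.25x_{Pike}.
Similarly x_{Pike} = 27.125 − 0.25x_{Largo}.
Solving the two reaction functions simultaneously: (1 − (−0.25)(−0.25))x_{Largo} = 28.625 − 0.25·27.125, so 0.9375x_{Largo} = 699/32 and x_{Largo} = 23.3.
Then x_{Pike} = 27.125 − 0.25·23.3 = 21.3.
P_{Largo} = 290 − 4·23.3 − 2·21.3 = 154.2.

154.2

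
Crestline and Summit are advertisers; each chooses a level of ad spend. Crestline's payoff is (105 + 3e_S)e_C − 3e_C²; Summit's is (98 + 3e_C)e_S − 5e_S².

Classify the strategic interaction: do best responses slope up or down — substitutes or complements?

Expanding Crestline's payoff: 105e_C + 3e_Se_C − 3e_C².
∂π/∂e_C = 105 + 3e_S − 6e_C = 0, so e_C = 17.5 + 0.5e_S.
The best-response slope de_C/de_S = 0.5 > 0: the reaction function is upward-sloping, so the choices are strategic complements.

strategic complements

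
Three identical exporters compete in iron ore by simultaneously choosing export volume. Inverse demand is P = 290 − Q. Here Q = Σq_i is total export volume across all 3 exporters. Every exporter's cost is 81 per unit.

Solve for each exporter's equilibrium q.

52.25

A representative exporter's profit is π_i = q_i(290 − Q) − 81q_i, with Q = q_i + Σ_{j≠i} q_j.
First-order condition: 209 − 2q_i − Σ_{j≠i} q_j = 0.
In a symmetric equilibrium every exporter chooses the same q, so Σ_{j≠i} q_j = 2q. The condition becomes 209 − 4q = 0, giving q = 209/4 = 52.25.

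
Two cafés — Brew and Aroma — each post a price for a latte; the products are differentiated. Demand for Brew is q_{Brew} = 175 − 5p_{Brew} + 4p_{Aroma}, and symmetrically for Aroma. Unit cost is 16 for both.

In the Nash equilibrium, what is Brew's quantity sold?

Brew's profit: π = (p_{Brew} − 16)(175 − 5p_{Brew} + 4p_{Aroma}).
∂π/∂p_{Brew} = 255 − 10p_{Brew} + 4p_{Aroma} = 0 ⇒ p_{Brew} = 25.5 + 0.4p_{Aroma}.
By symmetry p_{Aroma} = p_{Brew}; substituting into the reaction function, 0.6p_{Brew} = 25.5 and p_{Brew} = 42.5.
q_{Brew} = 175 − 5·42.5 + 4·42.5 = 132.5.

132.5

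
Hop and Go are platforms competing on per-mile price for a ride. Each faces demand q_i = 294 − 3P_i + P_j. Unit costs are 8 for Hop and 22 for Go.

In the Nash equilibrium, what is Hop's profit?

Hop's profit: π = (P_{Hop} − 8)(294 − 3P_{Hop} + P_{Go}).
∂π/∂P_{Hop} = 318 − 6P_{Hop} + P_{Go} = 0 ⇒ P_{Hop} = 53 + (1/6)P_{Go}.
Similarly P_{Go} = 60 + (1/6)P_{Hop}.
Substituting the second reaction function into the first: P_{Hop} = 53 + (1/6)(60 + (1/6)P_{Hop}), which gives (35/36)P_{Hop} = 63 ⇒ P_{Hop} = 64.8.
Then P_{Go} = 60 + (1/6)·64.8 = 70.8.
q_{Hop} = 294 − 3·64.8 + 70.8 = 170.4.
Profit = (64.8 − 8)·170.4 = 9678.72.

9678.72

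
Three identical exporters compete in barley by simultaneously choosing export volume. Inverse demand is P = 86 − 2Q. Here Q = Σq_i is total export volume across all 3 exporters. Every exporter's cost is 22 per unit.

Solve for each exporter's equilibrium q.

8

A representative exporter's profit is π_i = q_i(86 − 2Q) − 22q_i, with Q = q_i + Σ_{j≠i} q_j.
First-order condition: 64 − 4q_i − 2Σ_{j≠i} q_j = 0.
With identical exporters, set every q_j = q: then 64 − 4q − 4q = 0, i.e. q = 64/8 = 8.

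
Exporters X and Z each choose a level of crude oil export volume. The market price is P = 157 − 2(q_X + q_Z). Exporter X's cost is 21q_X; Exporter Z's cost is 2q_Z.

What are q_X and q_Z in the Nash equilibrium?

Exporter X's profit: π = q_X(157 − 2(q_X + q_Z)) − 21q_X.
∂π/∂q_X = 136 − 4q_X − 2q_Z = 0, so q_X = 34 − 0.5q_Z.
By the same steps for Z: q_Z = 38.75 − 0.5q_X.
Solving the two reaction functions simultaneously: (1 − (−0.5)(−0.5))q_X = 34 − 0.5·38.75, so 0.75q_X = 14.625 and q_X = 19.5.
Then q_Z = 38.75 − 0.5·19.5 = 29.

19.5, 29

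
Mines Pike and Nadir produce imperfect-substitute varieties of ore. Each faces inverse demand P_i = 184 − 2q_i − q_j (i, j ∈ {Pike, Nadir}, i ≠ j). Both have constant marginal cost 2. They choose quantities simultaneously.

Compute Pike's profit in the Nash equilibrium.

Mine Pike's profit: π = q_{Pike}(184 − 2q_{Pike} − q_{Nadir}) − 2q_{Pike}.
∂π/∂q_{Pike} = 182 − 4q_{Pike} − q_{Nadir} = 0 ⇒ q_{Pike} = 45.5 − 0.25q_{Nadir}.
By symmetry q_{Nadir} = q_{Pike}; substituting into the reaction function, 1.25q_{Pike} = 45.5 and q_{Pike} = 36.4.
P_{Pike} = 184 − 2·36.4 − 36.4 = 74.8.
Profit = (74.8 − 2)·36.4 = 2649.92.

2649.92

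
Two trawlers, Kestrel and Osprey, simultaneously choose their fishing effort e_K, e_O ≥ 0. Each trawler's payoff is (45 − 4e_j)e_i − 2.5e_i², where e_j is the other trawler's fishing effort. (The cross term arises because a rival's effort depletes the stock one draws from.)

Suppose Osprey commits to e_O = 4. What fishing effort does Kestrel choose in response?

5.8

Kestrel's payoff is (45 − 4e_O)e_K − 2.5e_K².
∂π/∂e_K = 45 − 4e_O − 5e_K = 0, so e_K = 9 − 0.8e_O.
At e_O = 4: e_K = 9 − 0.8·4 = 5.8.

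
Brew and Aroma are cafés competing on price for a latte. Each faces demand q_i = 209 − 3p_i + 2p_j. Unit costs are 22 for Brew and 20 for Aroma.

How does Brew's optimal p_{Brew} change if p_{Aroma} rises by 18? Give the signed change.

6

Brew's profit: π = (p_{Brew} − 22)(209 − 3p_{Brew} + 2p_{Aroma}).
∂π/∂p_{Brew} = 275 − 6p_{Brew} + 2p_{Aroma} = 0 ⇒ p_{Brew} = 275/6 + (1/3)p_{Aroma}.
The reaction-function slope is 1/3, so an 18-unit rise in p_{Aroma} moves p_{Brew} by 1/3 × 18 = 6. Brew's best response rises — the actions are strategic complements.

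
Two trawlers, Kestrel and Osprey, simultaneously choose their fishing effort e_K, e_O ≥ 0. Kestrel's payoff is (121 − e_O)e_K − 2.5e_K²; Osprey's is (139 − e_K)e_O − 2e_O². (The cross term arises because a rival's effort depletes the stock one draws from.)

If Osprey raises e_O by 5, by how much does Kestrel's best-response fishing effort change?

Expanding Kestrel's payoff: 121e_K − e_Oe_K − 2.5e_K².
∂π/∂e_K = 121 − e_O − 5e_K = 0, so e_K = 24.2 − 0.2e_O.
The reaction-function slope is −0.2, so a 5-unit rise in e_O moves e_K by −0.2 × 5 = −1. Kestrel's best response falls — the actions are strategic substitutes.

-1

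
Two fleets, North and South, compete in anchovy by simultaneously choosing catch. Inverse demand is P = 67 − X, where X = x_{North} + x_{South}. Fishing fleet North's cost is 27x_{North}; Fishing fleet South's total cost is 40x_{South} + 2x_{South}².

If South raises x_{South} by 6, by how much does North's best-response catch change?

Fishing fleet North's profit: π = x_{North}(67 − (x_{North} + x_{South})) − 27x_{North}.
∂π/∂x_{North} = 40 − 2x_{North} − x_{South} = 0, so x_{North} = 20 − 0.5x_{South}.
The reaction-function slope is −0.5, so a 6-unit rise in x_{South} moves x_{North} by −0.5 × 6 = −3. North's best response falls — the actions are strategic substitutes.

-3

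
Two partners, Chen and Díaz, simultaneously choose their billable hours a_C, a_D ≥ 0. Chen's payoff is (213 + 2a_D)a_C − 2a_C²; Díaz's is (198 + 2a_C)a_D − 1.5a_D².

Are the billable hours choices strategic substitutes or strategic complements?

strategic complements

Expanding Chen's payoff: 213a_C + 2a_Da_C − 2a_C².
∂π/∂a_C = 213 + 2a_D − 4a_C = 0, so a_C = 53.25 + 0.5a_D.
The best-response slope da_C/da_D = 0.5 > 0: the reaction function is upward-sloping, so the choices are strategic complements.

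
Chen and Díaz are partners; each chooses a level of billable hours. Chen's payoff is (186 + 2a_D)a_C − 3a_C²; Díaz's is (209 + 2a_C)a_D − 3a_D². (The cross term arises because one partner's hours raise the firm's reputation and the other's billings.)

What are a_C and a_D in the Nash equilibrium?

Expanding Chen's payoff: 186a_C + 2a_Da_C − 3a_C².
∂π/∂a_C = 186 + 2a_D − 6a_C = 0, so a_C = 31 + (1/3)a_D.
Likewise for Díaz: a_D = 209/6 + (1/3)a_C.
Substituting the second reaction function into the first: a_C = 31 + (1/3)(209/6 + (1/3)a_C), which gives (8/9)a_C = 767/18 ⇒ a_C = 47.9375.
Then a_D = 209/6 + (1/3)·47.9375 = 50.8125.

47.9375, 50.8125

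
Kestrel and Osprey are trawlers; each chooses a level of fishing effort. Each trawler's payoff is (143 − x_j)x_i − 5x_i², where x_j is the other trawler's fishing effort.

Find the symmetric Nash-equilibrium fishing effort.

Kestrel's payoff is (143 − x_O)x_K − 5x_K².
∂π/∂x_K = 143 − x_O − 10x_K = 0, so x_K = 14.3 − 0.1x_O.
By symmetry x_O = x_K; substituting into the reaction function, 1.1x_K = 14.3 and x_K = 13.

13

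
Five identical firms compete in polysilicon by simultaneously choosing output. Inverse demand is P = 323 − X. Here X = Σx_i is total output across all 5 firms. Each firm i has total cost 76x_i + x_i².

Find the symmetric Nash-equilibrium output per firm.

A representative firm's profit is π_i = x_i(323 − X) − 76x_i − x_i², with X = x_i + Σ_{j≠i} x_j.
First-order condition: 247 − 4x_i − Σ_{j≠i} x_j = 0.
Imposing symmetry (x_j = x for all j) turns Σ_{j≠i} x_j into 4x, so 247 = 8x and x = 30.875.

30.875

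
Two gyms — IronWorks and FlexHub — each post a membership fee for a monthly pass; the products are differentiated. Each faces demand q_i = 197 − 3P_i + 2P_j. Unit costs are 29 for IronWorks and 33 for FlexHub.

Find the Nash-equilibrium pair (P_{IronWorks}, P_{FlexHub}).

IronWorks's profit: π = (P_{IronWorks} − 29)(197 − 3P_{IronWorks} + 2P_{FlexHub}).
∂π/∂P_{IronWorks} = 284 − 6P_{IronWorks} + 2P_{FlexHub} = 0 ⇒ P_{IronWorks} = 142/3 + (1/3)P_{FlexHub}.
Similarly P_{FlexHub} = 148/3 + (1/3)P_{IronWorks}.
Solving the two reaction functions simultaneously: (1 − (1/3)(1/3))P_{IronWorks} = 142/3 + (1/3)·(148/3), so (8/9)P_{IronWorks} = 574/9 and P_{IronWorks} = 71.75.
Then P_{FlexHub} = 148/3 + (1/3)·71.75 = 73.25.

71.75, 73.25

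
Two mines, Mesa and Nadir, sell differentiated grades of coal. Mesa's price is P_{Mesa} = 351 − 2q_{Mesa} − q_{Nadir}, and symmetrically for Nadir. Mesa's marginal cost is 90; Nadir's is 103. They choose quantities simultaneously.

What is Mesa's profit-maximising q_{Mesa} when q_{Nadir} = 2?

64.75

Mine Mesa's profit: π = q_{Mesa}(351 − 2q_{Mesa} − q_{Nadir}) − 90q_{Mesa}.
∂π/∂q_{Mesa} = 261 − 4q_{Mesa} − q_{Nadir} = 0 ⇒ q_{Mesa} = 65.25 − 0.25q_{Nadir}.
At q_{Nadir} = 2: q_{Mesa} = 65.25 − 0.25·2 = 64.75.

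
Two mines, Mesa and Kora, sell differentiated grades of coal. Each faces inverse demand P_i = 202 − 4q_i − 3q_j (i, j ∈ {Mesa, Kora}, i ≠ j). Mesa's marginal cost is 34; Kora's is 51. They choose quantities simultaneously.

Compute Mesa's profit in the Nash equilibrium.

Mine Mesa's profit: π = q_{Mesa}(202 − 4q_{Mesa} − 3q_{Kora}) − 34q_{Mesa}.
∂π/∂q_{Mesa} = 168 − 8q_{Mesa} − 3q_{Kora} = 0 ⇒ q_{Mesa} = 21 − 0.375q_{Kora}.
Similarly q_{Kora} = 18.875 − 0.375q_{Mesa}.
Solving the two reaction functions simultaneously: (1 − (−0.375)(−0.375))q_{Mesa} = 21 − 0.375·18.875, so (55/64)q_{Mesa} = 891/64 and q_{Mesa} = 16.2.
Then q_{Kora} = 18.875 − 0.375·16.2 = 12.8.
P_{Mesa} = 202 − 4·16.2 − 3·12.8 = 98.8.
Profit = (98.8 − 34)·16.2 = 1049.76.

1049.76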